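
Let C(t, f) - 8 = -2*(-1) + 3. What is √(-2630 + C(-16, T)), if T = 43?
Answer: I*√2617 ≈ 51.157*I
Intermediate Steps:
C(t, f) = 13 (C(t, f) = 8 + (-2*(-1) + 3) = 8 + (2 + 3) = 8 + 5 = 13)
√(-2630 + C(-16, T)) = √(-2630 + 13) = √(-2617) = I*√2617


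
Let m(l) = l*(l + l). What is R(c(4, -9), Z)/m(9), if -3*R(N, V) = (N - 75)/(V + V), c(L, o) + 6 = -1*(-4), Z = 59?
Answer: 77/57348 ≈ 0.0013427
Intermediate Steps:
m(l) = 2*l² (m(l) = l*(2*l) = 2*l²)
c(L, o) = -2 (c(L, o) = -6 - 1*(-4) = -6 + 4 = -2)
R(N, V) = -(-75 + N)/(6*V) (R(N, V) = -(N - 75)/(3*(V + V)) = -(-75 + N)/(3*(2*V)) = -(-75 + N)*1/(2*V)/3 = -(-75 + N)/(6*V))
R(c(4, -9), Z)/m(9) = ((⅙)*(75 - 1*(-2))/59)/((2*9²)) = ((⅙)*(1/59)*(75 + 2))/((2*81)) = ((⅙)*(1/59)*77)/162 = (77/354)*(1/162) = 77/57348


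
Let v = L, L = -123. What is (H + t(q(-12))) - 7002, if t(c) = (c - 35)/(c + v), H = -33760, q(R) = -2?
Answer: -5095213/125 ≈ -40762.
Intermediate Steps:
v = -123
t(c) = (-35 + c)/(-123 + c) (t(c) = (c - 35)/(c - 123) = (-35 + c)/(-123 + c))
(H + t(q(-12))) - 7002 = (-33760 + (-35 - 2)/(-123 - 2)) - 7002 = (-33760 - 37/(-125)) - 7002 = (-33760 - 1/125*(-37)) - 7002 = (-33760 + 37/125) - 7002 = -4219963/125 - 7002 = -5095213/125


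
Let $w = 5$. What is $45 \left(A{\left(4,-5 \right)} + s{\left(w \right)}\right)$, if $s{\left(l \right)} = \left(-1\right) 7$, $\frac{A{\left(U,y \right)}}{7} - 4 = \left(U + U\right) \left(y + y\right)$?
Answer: $-24255$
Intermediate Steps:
$A{\left(U,y \right)} = 28 + 28 U y$ ($A{\left(U,y \right)} = 28 + 7 \left(U + U\right) \left(y + y\right) = 28 + 7 \cdot 2 U 2 y = 28 + 7 \cdot 4 U y = 28 + 28 U y$)
$s{\left(l \right)} = -7$
$45 \left(A{\left(4,-5 \right)} + s{\left(w \right)}\right) = 45 \left(\left(28 + 28 \cdot 4 \left(-5\right)\right) - 7\right) = 45 \left(\left(28 - 560\right) - 7\right) = 45 \left(-532 - 7\right) = 45 \left(-539\right) = -24255$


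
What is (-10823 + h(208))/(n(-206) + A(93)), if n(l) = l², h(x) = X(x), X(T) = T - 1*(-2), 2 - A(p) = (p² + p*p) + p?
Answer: -10613/25047 ≈ -0.42372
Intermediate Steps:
A(p) = 2 - p - 2*p² (A(p) = 2 - ((p² + p*p) + p) = 2 - ((p² + p²) + p) = 2 - (2*p² + p) = 2 - (p + 2*p²) = 2 + (-p - 2*p²) = 2 - p - 2*p²)
X(T) = 2 + T (X(T) = T + 2 = 2 + T)
h(x) = 2 + x
(-10823 + h(208))/(n(-206) + A(93)) = (-10823 + (2 + 208))/((-206)² + (2 - 1*93 - 2*93²)) = (-10823 + 210)/(42436 + (2 - 93 - 2*8649)) = -10613/(42436 + (2 - 93 - 17298)) = -10613/(42436 - 17389) = -10613/25047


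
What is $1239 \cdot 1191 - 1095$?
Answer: $1474554$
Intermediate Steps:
$1239 \cdot 1191 - 1095 = 1475649 - 1095 = 1474554$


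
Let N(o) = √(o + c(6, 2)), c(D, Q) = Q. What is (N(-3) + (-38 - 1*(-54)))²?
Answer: (16 + I)² ≈ 255.0 + 32.0*I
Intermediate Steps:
N(o) = √(2 + o) (N(o) = √(o + 2) = √(2 + o))
(N(-3) + (-38 - 1*(-54)))² = (√(2 - 3) + (-38 - 1*(-54)))² = (√(-1) + (-38 + 54))² = (I + 16)² = (16 + I)²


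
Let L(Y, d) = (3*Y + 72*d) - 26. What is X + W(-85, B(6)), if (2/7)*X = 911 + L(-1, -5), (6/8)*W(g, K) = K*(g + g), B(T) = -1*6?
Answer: 3187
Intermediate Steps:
B(T) = -6
W(g, K) = 8*K*g/3 (W(g, K) = 4*(K*(g + g))/3 = 4*(K*(2*g))/3 = 4*(2*K*g)/3 = 8*K*g/3)
L(Y, d) = -26 + 3*Y + 72*d
X = 1827 (X = 7*(911 + (-26 + 3*(-1) + 72*(-5)))/2 = 7*(911 + (-26 - 3 - 360))/2 = 7*(911 - 389)/2 = (7/2)*522 = 1827)
X + W(-85, B(6)) = 1827 + (8/3)*(-6)*(-85) = 1827 + 1360 = 3187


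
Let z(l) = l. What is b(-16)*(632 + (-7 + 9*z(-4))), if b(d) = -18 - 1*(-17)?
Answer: -589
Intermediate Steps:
b(d) = -1 (b(d) = -18 + 17 = -1)
b(-16)*(632 + (-7 + 9*z(-4))) = -(632 + (-7 + 9*(-4))) = -(632 + (-7 - 36)) = -(632 - 43) = -1*589 = -589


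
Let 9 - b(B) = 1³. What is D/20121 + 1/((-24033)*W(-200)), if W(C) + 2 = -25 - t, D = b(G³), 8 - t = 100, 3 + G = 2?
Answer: 4159013/10477306515 ≈ 0.00039695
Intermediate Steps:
G = -1 (G = -3 + 2 = -1)
t = -92 (t = 8 - 1*100 = 8 - 100 = -92)
b(B) = 8 (b(B) = 9 - 1*1³ = 9 - 1*1 = 9 - 1 = 8)
D = 8
W(C) = 65 (W(C) = -2 + (-25 - 1*(-92)) = -2 + (-25 + 92) = -2 + 67 = 65)
D/20121 + 1/((-24033)*W(-200)) = 8/20121 + 1/(-24033*65) = 8*(1/20121) - 1/24033*1/65 = 8/20121 - 1/1562145 = 4159013/10477306515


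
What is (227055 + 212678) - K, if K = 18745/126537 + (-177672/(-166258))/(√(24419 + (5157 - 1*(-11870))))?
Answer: 55642475876/126537 - 44418*√41446/1722682267 ≈ 4.3973e+5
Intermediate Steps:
K = 18745/126537 + 44418*√41446/1722682267 (K = 18745*(1/126537) + (-177672*(-1/166258))/(√(24419 + (5157 + 11870))) = 18745/126537 + 88836/(83129*(√(24419 + 17027))) = 18745/126537 + 88836/(83129*(√41446)) = 18745/126537 + 88836*(√41446/41446)/83129 = 18745/126537 + 44418*√41446/1722682267 ≈ 0.15339)
(227055 + 212678) - K = (227055 + 212678) - (18745/126537 + 44418*√41446/1722682267) = 439733 + (-18745/126537 - 44418*√41446/1722682267) = 55642475876/126537 - 44418*√41446/1722682267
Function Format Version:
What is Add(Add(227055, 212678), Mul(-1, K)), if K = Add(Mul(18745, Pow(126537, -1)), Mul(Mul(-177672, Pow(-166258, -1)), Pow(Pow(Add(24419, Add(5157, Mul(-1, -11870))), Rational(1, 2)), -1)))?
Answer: Add(Rational(55642475876, 126537), Mul(Rational(-44418, 1722682267), Pow(41446, Rational(1, 2)))) ≈ 4.3973e+5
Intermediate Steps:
K = Add(Rational(18745, 126537), Mul(Rational(44418, 1722682267), Pow(41446, Rational(1, 2)))) (K = Add(Mul(18745, Rational(1, 126537)), Mul(Mul(-177672, Rational(-1, 166258)), Pow(Pow(Add(24419, Add(5157, 11870)), Rational(1, 2)), -1))) = Add(Rational(18745, 126537), Mul(Rational(88836, 83129), Pow(Pow(Add(24419, 17027), Rational(1, 2)), -1))) = Add(Rational(18745, 126537), Mul(Rational(88836, 83129), Pow(Pow(41446, Rational(1, 2)), -1))) = Add(Rational(18745, 126537), Mul(Rational(88836, 83129), Mul(Rational(1, 41446), Pow(41446, Rational(1, 2))))) = Add(Rational(18745, 126537), Mul(Rational(44418, 1722682267), Pow(41446, Rational(1, 2)))) ≈ 0.15339)
Add(Add(227055, 212678), Mul(-1, K)) = Add(Add(227055, 212678), Mul(-1, Add(Rational(18745, 126537), Mul(Rational(44418, 1722682267), Pow(41446, Rational(1, 2)))))) = Add(439733, Add(Rational(-18745, 126537), Mul(Rational(-44418, 1722682267), Pow(41446, Rational(1, 2))))) = Add(Rational(55642475876, 126537), Mul(Rational(-44418, 1722682267), Pow(41446, Rational(1, 2))))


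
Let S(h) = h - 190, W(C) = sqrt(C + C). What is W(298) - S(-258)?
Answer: 448 + 2*sqrt(149) ≈ 472.41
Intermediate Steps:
W(C) = sqrt(2)*sqrt(C) (W(C) = sqrt(2*C) = sqrt(2)*sqrt(C))
S(h) = -190 + h
W(298) - S(-258) = sqrt(2)*sqrt(298) - (-190 - 258) = 2*sqrt(149) - 1*(-448) = 2*sqrt(149) + 448 = 448 + 2*sqrt(149)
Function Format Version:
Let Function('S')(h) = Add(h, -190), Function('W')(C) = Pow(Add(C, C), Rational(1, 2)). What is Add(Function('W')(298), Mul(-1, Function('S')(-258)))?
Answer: Add(448, Mul(2, Pow(149, Rational(1, 2)))) ≈ 472.41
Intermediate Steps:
Function('W')(C) = Mul(Pow(2, Rational(1, 2)), Pow(C, Rational(1, 2))) (Function('W')(C) = Pow(Mul(2, C), Rational(1, 2)) = Mul(Pow(2, Rational(1, 2)), Pow(C, Rational(1, 2))))
Function('S')(h) = Add(-190, h)
Add(Function('W')(298), Mul(-1, Function('S')(-258))) = Add(Mul(Pow(2, Rational(1, 2)), Pow(298, Rational(1, 2))), Mul(-1, Add(-190, -258))) = Add(Mul(2, Pow(149, Rational(1, 2))), Mul(-1, -448)) = Add(Mul(2, Pow(149, Rational(1, 2))), 448) = Add(448, Mul(2, Pow(149, Rational(1, 2))))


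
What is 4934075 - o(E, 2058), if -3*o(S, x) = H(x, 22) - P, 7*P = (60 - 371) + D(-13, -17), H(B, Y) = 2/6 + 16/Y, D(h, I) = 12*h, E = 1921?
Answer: 3419329631/693 ≈ 4.9341e+6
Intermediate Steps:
H(B, Y) = 1/3 + 16/Y (H(B, Y) = 2*(1/6) + 16/Y = 1/3 + 16/Y)
P = -467/7 (P = ((60 - 371) + 12*(-13))/7 = (-311 - 156)/7 = (1/7)*(-467) = -467/7 ≈ -66.714)
o(S, x) = -15656/693 (o(S, x) = -((1/3)*(48 + 22)/22 - 1*(-467/7))/3 = -((1/3)*(1/22)*70 + 467/7)/3 = -(35/33 + 467/7)/3 = -1/3*15656/231 = -15656/693)
4934075 - o(E, 2058) = 4934075 - 1*(-15656/693) = 4934075 + 15656/693 = 3419329631/693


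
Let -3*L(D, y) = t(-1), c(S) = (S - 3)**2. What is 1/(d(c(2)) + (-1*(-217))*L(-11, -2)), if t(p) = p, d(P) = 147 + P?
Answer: 3/661 ≈ 0.0045386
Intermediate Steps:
c(S) = (-3 + S)**2
L(D, y) = 1/3 (L(D, y) = -1/3*(-1) = 1/3)
1/(d(c(2)) + (-1*(-217))*L(-11, -2)) = 1/((147 + (-3 + 2)**2) - 1*(-217)*(1/3)) = 1/((147 + (-1)**2) + 217*(1/3)) = 1/((147 + 1) + 217/3) = 1/(148 + 217/3) = 1/(661/3) = 3/661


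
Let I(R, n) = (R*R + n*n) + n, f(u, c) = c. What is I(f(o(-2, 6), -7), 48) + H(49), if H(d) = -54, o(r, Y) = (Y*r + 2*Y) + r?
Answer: 2347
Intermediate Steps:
o(r, Y) = r + 2*Y + Y*r (o(r, Y) = (2*Y + Y*r) + r = r + 2*Y + Y*r)
I(R, n) = n + R**2 + n**2 (I(R, n) = (R**2 + n**2) + n = n + R**2 + n**2)
I(f(o(-2, 6), -7), 48) + H(49) = (48 + (-7)**2 + 48**2) - 54 = (48 + 49 + 2304) - 54 = 2401 - 54 = 2347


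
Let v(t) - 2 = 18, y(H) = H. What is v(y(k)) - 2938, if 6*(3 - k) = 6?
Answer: -2918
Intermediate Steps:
k = 2 (k = 3 - ⅙*6 = 3 - 1 = 2)
v(t) = 20 (v(t) = 2 + 18 = 20)
v(y(k)) - 2938 = 20 - 2938 = -2918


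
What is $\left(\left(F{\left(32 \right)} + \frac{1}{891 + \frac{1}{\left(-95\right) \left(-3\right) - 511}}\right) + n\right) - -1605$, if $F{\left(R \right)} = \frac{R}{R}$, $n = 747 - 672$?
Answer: $\frac{338494791}{201365} \approx 1681.0$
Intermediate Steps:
$n = 75$
$F{\left(R \right)} = 1$
$\left(\left(F{\left(32 \right)} + \frac{1}{891 + \frac{1}{\left(-95\right) \left(-3\right) - 511}}\right) + n\right) - -1605 = \left(\left(1 + \frac{1}{891 + \frac{1}{\left(-95\right) \left(-3\right) - 511}}\right) + 75\right) - -1605 = \left(\left(1 + \frac{1}{891 + \frac{1}{285 - 511}}\right) + 75\right) + 1605 = \left(\left(1 + \frac{1}{891 + \frac{1}{-226}}\right) + 75\right) + 1605 = \left(\left(1 + \frac{1}{891 - \frac{1}{226}}\right) + 75\right) + 1605 = \left(\left(1 + \frac{1}{\frac{201365}{226}}\right) + 75\right) + 1605 = \left(\left(1 + \frac{226}{201365}\right) + 75\right) + 1605 = \left(\frac{201591}{201365} + 75\right) + 1605 = \frac{15303966}{201365} + 1605 = \frac{338494791}{201365}$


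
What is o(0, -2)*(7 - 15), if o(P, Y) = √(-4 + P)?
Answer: -16*I ≈ -16.0*I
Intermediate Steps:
o(0, -2)*(7 - 15) = √(-4 + 0)*(7 - 15) = √(-4)*(-8) = (2*I)*(-8) = -16*I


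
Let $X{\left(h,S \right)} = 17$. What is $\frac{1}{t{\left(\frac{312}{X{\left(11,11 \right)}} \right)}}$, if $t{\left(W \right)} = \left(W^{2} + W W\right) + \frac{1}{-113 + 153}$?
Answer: $\frac{11560}{7787809} \approx 0.0014844$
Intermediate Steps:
$t{\left(W \right)} = \frac{1}{40} + 2 W^{2}$ ($t{\left(W \right)} = \left(W^{2} + W^{2}\right) + \frac{1}{40} = 2 W^{2} + \frac{1}{40} = \frac{1}{40} + 2 W^{2}$)
$\frac{1}{t{\left(\frac{312}{X{\left(11,11 \right)}} \right)}} = \frac{1}{\frac{1}{40} + 2 \left(\frac{312}{17}\right)^{2}} = \frac{1}{\frac{1}{40} + 2 \cdot \frac{97344}{289}} = \frac{1}{\frac{1}{40} + \frac{194688}{289}} = \frac{1}{\frac{7787809}{11560}} = \frac{11560}{7787809}$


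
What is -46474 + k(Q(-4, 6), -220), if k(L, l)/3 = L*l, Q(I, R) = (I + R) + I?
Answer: -45154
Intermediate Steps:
Q(I, R) = R + 2*I
k(L, l) = 3*L*l (k(L, l) = 3*(L*l) = 3*L*l)
-46474 + k(Q(-4, 6), -220) = -46474 + 3*(6 + 2*(-4))*(-220) = -46474 + 3*(6 - 8)*(-220) = -46474 + 3*(-2)*(-220) = -46474 + 1320 = -45154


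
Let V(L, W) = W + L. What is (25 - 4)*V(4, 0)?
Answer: 84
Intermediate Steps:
V(L, W) = L + W
(25 - 4)*V(4, 0) = (25 - 4)*(4 + 0) = 21*4 = 84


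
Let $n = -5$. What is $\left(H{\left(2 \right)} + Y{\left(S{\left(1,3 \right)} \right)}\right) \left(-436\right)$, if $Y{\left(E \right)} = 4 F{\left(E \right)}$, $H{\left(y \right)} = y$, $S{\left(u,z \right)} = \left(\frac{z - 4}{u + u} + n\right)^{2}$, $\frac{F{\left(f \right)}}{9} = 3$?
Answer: $-47960$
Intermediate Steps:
$F{\left(f \right)} = 27$ ($F{\left(f \right)} = 9 \cdot 3 = 27$)
$S{\left(u,z \right)} = \left(-5 + \frac{-4 + z}{2 u}\right)^{2}$ ($S{\left(u,z \right)} = \left(\frac{z - 4}{u + u} - 5\right)^{2} = \left(\frac{-4 + z}{2 u} - 5\right)^{2} = \left(-5 + \frac{-4 + z}{2 u}\right)^{2}$)
$Y{\left(E \right)} = 108$ ($Y{\left(E \right)} = 4 \cdot 27 = 108$)
$\left(H{\left(2 \right)} + Y{\left(S{\left(1,3 \right)} \right)}\right) \left(-436\right) = \left(2 + 108\right) \left(-436\right) = 110 \left(-436\right) = -47960$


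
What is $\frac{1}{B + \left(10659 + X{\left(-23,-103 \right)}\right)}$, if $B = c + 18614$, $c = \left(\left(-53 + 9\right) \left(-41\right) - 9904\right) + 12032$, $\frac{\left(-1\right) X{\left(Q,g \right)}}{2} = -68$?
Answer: $\frac{1}{33341} \approx 2.9993 \cdot 10^{-5}$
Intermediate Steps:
$X{\left(Q,g \right)} = 136$ ($X{\left(Q,g \right)} = \left(-2\right) \left(-68\right) = 136$)
$c = 3932$ ($c = \left(\left(-44\right) \left(-41\right) - 9904\right) + 12032 = \left(1804 - 9904\right) + 12032 = -8100 + 12032 = 3932$)
$B = 22546$ ($B = 3932 + 18614 = 22546$)
$\frac{1}{B + \left(10659 + X{\left(-23,-103 \right)}\right)} = \frac{1}{22546 + \left(10659 + 136\right)} = \frac{1}{22546 + 10795} = \frac{1}{33341}$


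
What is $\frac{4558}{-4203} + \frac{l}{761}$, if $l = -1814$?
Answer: $- \frac{11092880}{3198483} \approx -3.4682$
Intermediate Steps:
$\frac{4558}{-4203} + \frac{l}{761} = \frac{4558}{-4203} - \frac{1814}{761} = 4558 \left(- \frac{1}{4203}\right) - \frac{1814}{761} = - \frac{4558}{4203} - \frac{1814}{761} = - \frac{11092880}{3198483}$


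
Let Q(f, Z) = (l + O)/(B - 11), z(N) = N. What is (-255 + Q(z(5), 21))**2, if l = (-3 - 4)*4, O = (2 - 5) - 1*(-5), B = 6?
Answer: 1560001/25 ≈ 62400.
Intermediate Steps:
O = 2 (O = -3 + 5 = 2)
l = -28 (l = -7*4 = -28)
Q(f, Z) = 26/5 (Q(f, Z) = (-28 + 2)/(6 - 11) = -26/(-5) = -26*(-1/5) = 26/5)
(-255 + Q(z(5), 21))**2 = (-255 + 26/5)**2 = (-1249/5)**2 = 1560001/25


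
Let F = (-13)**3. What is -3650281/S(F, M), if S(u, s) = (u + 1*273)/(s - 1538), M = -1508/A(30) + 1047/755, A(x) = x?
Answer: -13120142943523/4357860 ≈ -3.0107e+6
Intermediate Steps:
F = -2197
M = -110713/2265 (M = -1508/30 + 1047/755 = -1508*1/30 + 1047*(1/755) = -754/15 + 1047/755 = -110713/2265 ≈ -48.880)
S(u, s) = (273 + u)/(-1538 + s) (S(u, s) = (u + 273)/(-1538 + s) = (273 + u)/(-1538 + s))
-3650281/S(F, M) = -3650281*(-1538 - 110713/2265)/(273 - 2197) = -3650281/(-1924/(-3594283/2265)) = -3650281/((-2265/3594283*(-1924))) = -3650281/4357860/3594283 = -3650281*3594283/4357860 = -13120142943523/4357860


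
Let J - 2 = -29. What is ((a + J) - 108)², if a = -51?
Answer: 34596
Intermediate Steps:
J = -27 (J = 2 - 29 = -27)
((a + J) - 108)² = ((-51 - 27) - 108)² = (-78 - 108)² = (-186)² = 34596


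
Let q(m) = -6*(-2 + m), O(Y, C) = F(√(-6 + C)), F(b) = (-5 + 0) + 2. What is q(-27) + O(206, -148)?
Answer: 171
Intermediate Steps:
F(b) = -3 (F(b) = -5 + 2 = -3)
O(Y, C) = -3
q(m) = 12 - 6*m
q(-27) + O(206, -148) = (12 - 6*(-27)) - 3 = (12 + 162) - 3 = 174 - 3 = 171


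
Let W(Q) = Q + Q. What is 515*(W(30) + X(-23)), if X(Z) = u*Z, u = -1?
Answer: 42745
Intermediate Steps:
X(Z) = -Z
W(Q) = 2*Q
515*(W(30) + X(-23)) = 515*(2*30 - 1*(-23)) = 515*(60 + 23) = 515*83 = 42745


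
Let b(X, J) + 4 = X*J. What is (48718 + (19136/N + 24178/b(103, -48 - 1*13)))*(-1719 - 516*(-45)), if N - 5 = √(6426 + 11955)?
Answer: 2324264343546384/2219311 + 7912368*√18381/353 ≈ 1.0503e+9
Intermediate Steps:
b(X, J) = -4 + J*X (b(X, J) = -4 + X*J = -4 + J*X)
N = 5 + √18381 (N = 5 + √(6426 + 11955) = 5 + √18381 ≈ 140.58)
(48718 + (19136/N + 24178/b(103, -48 - 1*13)))*(-1719 - 516*(-45)) = (48718 + (19136/(5 + √18381) + 24178/(-4 + (-48 - 1*13)*103)))*(-1719 - 516*(-45)) = (48718 + (19136/(5 + √18381) + 24178/(-4 + (-48 - 13)*103)))*(-1719 + 23220) = (48718 + (19136/(5 + √18381) + 24178/(-4 - 61*103)))*21501 = (48718 + (19136/(5 + √18381) + 24178/(-4 - 6283)))*21501 = (48718 + (19136/(5 + √18381) + 24178/(-6287)))*21501 = (48718 + (19136/(5 + √18381) + 24178*(-1/6287)))*21501 = (48718 + (19136/(5 + √18381) - 24178/6287))*21501 = (48718 + (-24178/6287 + 19136/(5 + √18381)))*21501 = (306265888/6287 + 19136/(5 + √18381))*21501 = 6585022857888/6287 + 411443136/(5 + √18381)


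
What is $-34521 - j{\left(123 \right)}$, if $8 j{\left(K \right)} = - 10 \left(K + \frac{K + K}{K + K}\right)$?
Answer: $-34366$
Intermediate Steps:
$j{\left(K \right)} = - \frac{5}{4} - \frac{5 K}{4}$ ($j{\left(K \right)} = \frac{\left(-10\right) \left(K + \frac{K + K}{K + K}\right)}{8} = \frac{\left(-10\right) \left(K + \frac{2 K}{2 K}\right)}{8} = \frac{\left(-10\right) \left(K + 2 K \frac{1}{2 K}\right)}{8} = \frac{\left(-10\right) \left(K + 1\right)}{8} = \frac{\left(-10\right) \left(1 + K\right)}{8} = \frac{-10 - 10 K}{8} = - \frac{5}{4} - \frac{5 K}{4}$)
$-34521 - j{\left(123 \right)} = -34521 - \left(- \frac{5}{4} - \frac{615}{4}\right) = -34521 - -155 = -34521 + 155 = -34366$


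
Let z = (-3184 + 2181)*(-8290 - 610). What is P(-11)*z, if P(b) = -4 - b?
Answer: 62486900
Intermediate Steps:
z = 8926700 (z = -1003*(-8900) = 8926700)
P(-11)*z = (-4 - 1*(-11))*8926700 = (-4 + 11)*8926700 = 7*8926700 = 62486900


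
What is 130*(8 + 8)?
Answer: 2080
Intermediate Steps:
130*(8 + 8) = 130*16 = 2080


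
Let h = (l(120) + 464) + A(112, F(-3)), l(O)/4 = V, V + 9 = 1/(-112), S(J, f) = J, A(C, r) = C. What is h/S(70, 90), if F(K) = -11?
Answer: 15119/1960 ≈ 7.7138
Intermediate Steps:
V = -1009/112 (V = -9 + 1/(-112) = -9 - 1/112 = -1009/112 ≈ -9.0089)
l(O) = -1009/28 (l(O) = 4*(-1009/112) = -1009/28)
h = 15119/28 (h = (-1009/28 + 464) + 112 = 11983/28 + 112 = 15119/28 ≈ 539.96)
h/S(70, 90) = (15119/28)/70 = (15119/28)*(1/70) = 15119/1960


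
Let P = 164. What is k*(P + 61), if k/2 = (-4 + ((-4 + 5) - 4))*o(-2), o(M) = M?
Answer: 6300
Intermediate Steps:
k = 28 (k = 2*((-4 + ((-4 + 5) - 4))*(-2)) = 2*((-4 + (1 - 4))*(-2)) = 2*((-4 - 3)*(-2)) = 2*(-7*(-2)) = 2*14 = 28)
k*(P + 61) = 28*(164 + 61) = 28*225 = 6300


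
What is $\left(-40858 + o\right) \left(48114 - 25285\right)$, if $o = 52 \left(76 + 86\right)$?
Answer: $-740435786$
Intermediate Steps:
$o = 8424$ ($o = 52 \cdot 162 = 8424$)
$\left(-40858 + o\right) \left(48114 - 25285\right) = \left(-40858 + 8424\right) \left(48114 - 25285\right) = \left(-32434\right) 22829 = -740435786$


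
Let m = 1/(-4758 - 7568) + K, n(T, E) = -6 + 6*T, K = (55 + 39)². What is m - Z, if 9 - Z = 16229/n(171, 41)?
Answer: 55588835837/6286260 ≈ 8842.9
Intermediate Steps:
K = 8836 (K = 94² = 8836)
m = 108912535/12326 (m = 1/(-4758 - 7568) + 8836 = 1/(-12326) + 8836 = -1/12326 + 8836 = 108912535/12326 ≈ 8836.0)
Z = -7049/1020 (Z = 9 - 16229/(-6 + 6*171) = 9 - 16229/(-6 + 1026) = 9 - 16229/1020 = -7049/1020 ≈ -6.9108)
m - Z = 108912535/12326 - 1*(-7049/1020) = 108912535/12326 + 7049/1020 = 55588835837/6286260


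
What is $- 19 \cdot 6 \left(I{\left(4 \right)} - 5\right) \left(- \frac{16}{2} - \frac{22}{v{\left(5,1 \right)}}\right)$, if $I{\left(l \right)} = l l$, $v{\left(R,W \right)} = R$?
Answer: $\frac{77748}{5} \approx 15550.0$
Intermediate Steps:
$I{\left(l \right)} = l^{2}$
$- 19 \cdot 6 \left(I{\left(4 \right)} - 5\right) \left(- \frac{16}{2} - \frac{22}{v{\left(5,1 \right)}}\right) = - 19 \cdot 6 \left(4^{2} - 5\right) \left(- \frac{16}{2} - \frac{22}{5}\right) = - 19 \cdot 6 \left(16 - 5\right) \left(\left(-16\right) \frac{1}{2} - \frac{22}{5}\right) = - 19 \cdot 6 \cdot 11 \left(-8 - \frac{22}{5}\right) = \left(-19\right) 66 \left(- \frac{62}{5}\right) = \left(-1254\right) \left(- \frac{62}{5}\right) = \frac{77748}{5}$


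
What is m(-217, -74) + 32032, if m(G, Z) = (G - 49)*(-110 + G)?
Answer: 119014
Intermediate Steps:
m(G, Z) = (-110 + G)*(-49 + G) (m(G, Z) = (-49 + G)*(-110 + G) = (-110 + G)*(-49 + G))
m(-217, -74) + 32032 = (5390 + (-217)² - 159*(-217)) + 32032 = (5390 + 47089 + 34503) + 32032 = 86982 + 32032 = 119014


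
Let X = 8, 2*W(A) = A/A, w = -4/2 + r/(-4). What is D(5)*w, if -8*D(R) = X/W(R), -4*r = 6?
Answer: 13/4 ≈ 3.2500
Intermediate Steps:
r = -3/2 (r = -1/4*6 = -3/2 ≈ -1.5000)
w = -13/8 (w = -4/2 - 3/2/(-4) = -4*1/2 - 3/2*(-1/4) = -2 + 3/8 = -13/8 ≈ -1.6250)
W(A) = 1/2 (W(A) = (A/A)/2 = (1/2)*1 = 1/2)
D(R) = -2 (D(R) = -1/1/2 = -2)
D(5)*w = -2*(-13/8) = 13/4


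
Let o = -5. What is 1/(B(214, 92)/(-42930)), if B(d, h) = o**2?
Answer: -8586/5 ≈ -1717.2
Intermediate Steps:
B(d, h) = 25 (B(d, h) = (-5)**2 = 25)
1/(B(214, 92)/(-42930)) = 1/(25/(-42930)) = 1/(25*(-1/42930)) = 1/(-5/8586) = -8586/5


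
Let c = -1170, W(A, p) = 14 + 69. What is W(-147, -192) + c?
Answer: -1087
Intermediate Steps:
W(A, p) = 83
W(-147, -192) + c = 83 - 1170 = -1087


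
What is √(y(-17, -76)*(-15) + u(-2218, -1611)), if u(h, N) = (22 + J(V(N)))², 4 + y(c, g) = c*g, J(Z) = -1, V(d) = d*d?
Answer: I*√18879 ≈ 137.4*I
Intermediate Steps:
V(d) = d²
y(c, g) = -4 + c*g
u(h, N) = 441 (u(h, N) = (22 - 1)² = 21² = 441)
√(y(-17, -76)*(-15) + u(-2218, -1611)) = √((-4 - 17*(-76))*(-15) + 441) = √((-4 + 1292)*(-15) + 441) = √(1288*(-15) + 441) = √(-19320 + 441) = √(-18879) = I*√18879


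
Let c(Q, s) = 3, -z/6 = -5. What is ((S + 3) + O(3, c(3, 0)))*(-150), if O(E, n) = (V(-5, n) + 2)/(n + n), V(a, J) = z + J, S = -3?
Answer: -875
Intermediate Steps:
z = 30 (z = -6*(-5) = 30)
V(a, J) = 30 + J
O(E, n) = (32 + n)/(2*n) (O(E, n) = ((30 + n) + 2)/(n + n) = (32 + n)/((2*n)) = (32 + n)*(1/(2*n)) = (32 + n)/(2*n))
((S + 3) + O(3, c(3, 0)))*(-150) = ((-3 + 3) + (½)*(32 + 3)/3)*(-150) = (0 + (½)*(⅓)*35)*(-150) = (0 + 35/6)*(-150) = (35/6)*(-150) = -875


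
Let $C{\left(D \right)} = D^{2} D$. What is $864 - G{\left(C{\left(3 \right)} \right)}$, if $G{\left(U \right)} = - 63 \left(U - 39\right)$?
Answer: $108$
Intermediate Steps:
$C{\left(D \right)} = D^{3}$
$G{\left(U \right)} = 2457 - 63 U$ ($G{\left(U \right)} = - 63 \left(-39 + U\right) = 2457 - 63 U$)
$864 - G{\left(C{\left(3 \right)} \right)} = 864 - \left(2457 - 63 \cdot 3^{3}\right) = 864 - \left(2457 - 1701\right) = 864 - 756 = 108$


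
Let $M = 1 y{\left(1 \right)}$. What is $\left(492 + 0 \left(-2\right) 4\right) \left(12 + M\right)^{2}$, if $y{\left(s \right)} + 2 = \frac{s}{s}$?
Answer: $59532$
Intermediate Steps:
$y{\left(s \right)} = -1$ ($y{\left(s \right)} = -2 + \frac{s}{s} = -2 + 1 = -1$)
$M = -1$ ($M = 1 \left(-1\right) = -1$)
$\left(492 + 0 \left(-2\right) 4\right) \left(12 + M\right)^{2} = \left(492 + 0 \left(-2\right) 4\right) \left(12 - 1\right)^{2} = \left(492 + 0 \cdot 4\right) 11^{2} = \left(492 + 0\right) 121 = 492 \cdot 121 = 59532$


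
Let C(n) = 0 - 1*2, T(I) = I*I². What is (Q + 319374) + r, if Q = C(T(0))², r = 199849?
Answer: 519227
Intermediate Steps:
T(I) = I³
C(n) = -2 (C(n) = 0 - 2 = -2)
Q = 4 (Q = (-2)² = 4)
(Q + 319374) + r = (4 + 319374) + 199849 = 319378 + 199849 = 519227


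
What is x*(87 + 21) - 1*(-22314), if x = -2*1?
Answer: 22098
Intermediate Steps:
x = -2
x*(87 + 21) - 1*(-22314) = -2*(87 + 21) - 1*(-22314) = -2*108 + 22314 = -216 + 22314 = 22098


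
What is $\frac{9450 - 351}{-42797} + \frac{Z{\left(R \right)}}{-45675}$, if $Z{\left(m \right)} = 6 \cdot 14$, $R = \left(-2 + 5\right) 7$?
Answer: $- \frac{19961513}{93083475} \approx -0.21445$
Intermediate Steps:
$R = 21$ ($R = 3 \cdot 7 = 21$)
$Z{\left(m \right)} = 84$
$\frac{9450 - 351}{-42797} + \frac{Z{\left(R \right)}}{-45675} = \frac{9450 - 351}{-42797} + \frac{84}{-45675} = 9099 \left(- \frac{1}{42797}\right) + 84 \left(- \frac{1}{45675}\right) = - \frac{9099}{42797} - \frac{4}{2175} = - \frac{19961513}{93083475}$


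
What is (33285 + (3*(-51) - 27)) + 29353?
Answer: 62458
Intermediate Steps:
(33285 + (3*(-51) - 27)) + 29353 = (33285 + (-153 - 27)) + 29353 = (33285 - 180) + 29353 = 33105 + 29353 = 62458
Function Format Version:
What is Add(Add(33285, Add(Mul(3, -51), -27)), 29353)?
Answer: 62458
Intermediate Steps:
Add(Add(33285, Add(Mul(3, -51), -27)), 29353) = Add(Add(33285, Add(-153, -27)), 29353) = Add(Add(33285, -180), 29353) = Add(33105, 29353) = 62458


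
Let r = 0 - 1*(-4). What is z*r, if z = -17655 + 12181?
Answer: -21896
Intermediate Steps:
z = -5474
r = 4 (r = 0 + 4 = 4)
z*r = -5474*4 = -21896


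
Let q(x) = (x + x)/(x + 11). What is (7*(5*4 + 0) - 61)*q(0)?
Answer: 0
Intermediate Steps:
q(x) = 2*x/(11 + x) (q(x) = (2*x)/(11 + x) = 2*x/(11 + x))
(7*(5*4 + 0) - 61)*q(0) = (7*(5*4 + 0) - 61)*(2*0/(11 + 0)) = (7*(20 + 0) - 61)*(2*0/11) = (7*20 - 61)*(2*0*(1/11)) = (140 - 61)*0 = 79*0 = 0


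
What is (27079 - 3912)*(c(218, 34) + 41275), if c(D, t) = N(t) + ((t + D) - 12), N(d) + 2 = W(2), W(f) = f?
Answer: 961778005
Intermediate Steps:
N(d) = 0 (N(d) = -2 + 2 = 0)
c(D, t) = -12 + D + t (c(D, t) = 0 + ((t + D) - 12) = 0 + ((D + t) - 12) = 0 + (-12 + D + t) = -12 + D + t)
(27079 - 3912)*(c(218, 34) + 41275) = (27079 - 3912)*((-12 + 218 + 34) + 41275) = 23167*(240 + 41275) = 23167*41515 = 961778005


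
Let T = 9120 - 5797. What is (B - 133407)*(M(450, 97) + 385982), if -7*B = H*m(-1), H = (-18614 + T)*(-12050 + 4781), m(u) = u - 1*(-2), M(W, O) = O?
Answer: -43273328054112/7 ≈ -6.1819e+12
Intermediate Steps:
T = 3323
m(u) = 2 + u (m(u) = u + 2 = 2 + u)
H = 111150279 (H = (-18614 + 3323)*(-12050 + 4781) = -15291*(-7269) = 111150279)
B = -111150279/7 (B = -111150279*(2 - 1)/7 = -111150279/7 ≈ -1.5879e+7)
(B - 133407)*(M(450, 97) + 385982) = (-111150279/7 - 133407)*(97 + 385982) = -112084128/7*386079 = -43273328054112/7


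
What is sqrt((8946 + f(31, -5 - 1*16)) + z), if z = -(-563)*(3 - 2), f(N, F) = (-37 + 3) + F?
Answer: sqrt(9454) ≈ 97.232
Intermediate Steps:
f(N, F) = -34 + F
z = 563 (z = -(-563) = -563*(-1) = 563)
sqrt((8946 + f(31, -5 - 1*16)) + z) = sqrt((8946 + (-34 + (-5 - 1*16))) + 563) = sqrt((8946 + (-34 + (-5 - 16))) + 563) = sqrt((8946 + (-34 - 21)) + 563) = sqrt((8946 - 55) + 563) = sqrt(8891 + 563) = sqrt(9454)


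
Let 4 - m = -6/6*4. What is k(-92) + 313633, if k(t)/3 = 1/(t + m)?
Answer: 8781723/28 ≈ 3.1363e+5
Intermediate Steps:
m = 8 (m = 4 - (-6/6)*4 = 4 - (-2*½)*4 = 4 - (-1)*4 = 4 - 1*(-4) = 4 + 4 = 8)
k(t) = 3/(8 + t) (k(t) = 3/(t + 8) = 3/(8 + t))
k(-92) + 313633 = 3/(8 - 92) + 313633 = 3/(-84) + 313633 = 3*(-1/84) + 313633 = -1/28 + 313633 = 8781723/28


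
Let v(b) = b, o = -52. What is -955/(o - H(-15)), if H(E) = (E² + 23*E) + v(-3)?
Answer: -955/71 ≈ -13.451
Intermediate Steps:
H(E) = -3 + E² + 23*E (H(E) = (E² + 23*E) - 3 = -3 + E² + 23*E)
-955/(o - H(-15)) = -955/(-52 - (-3 + (-15)² + 23*(-15))) = -955/(-52 - (-3 + 225 - 345)) = -955/(-52 - 1*(-123)) = -955/(-52 + 123) = -955/71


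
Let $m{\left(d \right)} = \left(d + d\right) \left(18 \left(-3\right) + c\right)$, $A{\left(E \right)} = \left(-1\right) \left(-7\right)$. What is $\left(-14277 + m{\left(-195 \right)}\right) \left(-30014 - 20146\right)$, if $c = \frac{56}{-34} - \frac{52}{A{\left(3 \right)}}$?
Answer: $- \frac{61615390320}{119} \approx -5.1778 \cdot 10^{8}$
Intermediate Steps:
$A{\left(E \right)} = 7$
$c = - \frac{1080}{119}$ ($c = \frac{56}{-34} - \frac{52}{7} = 56 \left(- \frac{1}{34}\right) - \frac{52}{7} = - \frac{28}{17} - \frac{52}{7} = - \frac{1080}{119} \approx -9.0756$)
$m{\left(d \right)} = - \frac{15012 d}{119}$ ($m{\left(d \right)} = \left(d + d\right) \left(18 \left(-3\right) - \frac{1080}{119}\right) = 2 d \left(-54 - \frac{1080}{119}\right) = 2 d \left(- \frac{7506}{119}\right) = - \frac{15012 d}{119}$)
$\left(-14277 + m{\left(-195 \right)}\right) \left(-30014 - 20146\right) = \left(-14277 - - \frac{2927340}{119}\right) \left(-30014 - 20146\right) = \left(-14277 + \frac{2927340}{119}\right) \left(-50160\right) = \frac{1228377}{119} \left(-50160\right) = - \frac{61615390320}{119}$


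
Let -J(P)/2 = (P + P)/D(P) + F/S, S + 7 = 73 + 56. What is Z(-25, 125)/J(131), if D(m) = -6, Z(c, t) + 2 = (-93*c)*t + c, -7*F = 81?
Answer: 372256038/112117 ≈ 3320.2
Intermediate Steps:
F = -81/7 (F = -1/7*81 = -81/7 ≈ -11.571)
Z(c, t) = -2 + c - 93*c*t (Z(c, t) = -2 + ((-93*c)*t + c) = -2 + (-93*c*t + c) = -2 + (c - 93*c*t) = -2 + c - 93*c*t)
S = 122 (S = -7 + (73 + 56) = -7 + 129 = 122)
J(P) = 81/427 + 2*P/3 (J(P) = -2*((P + P)/(-6) - 81/7/122) = -2*((2*P)*(-1/6) - 81/7*1/122) = -2*(-P/3 - 81/854) = -2*(-81/854 - P/3) = 81/427 + 2*P/3)
Z(-25, 125)/J(131) = (-2 - 25 - 93*(-25)*125)/(81/427 + (2/3)*131) = (-2 - 25 + 290625)/(81/427 + 262/3) = 290598/(112117/1281) = 290598*(1281/112117) = 372256038/112117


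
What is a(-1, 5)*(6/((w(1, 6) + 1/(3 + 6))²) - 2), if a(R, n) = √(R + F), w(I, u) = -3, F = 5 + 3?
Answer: -433*√7/338 ≈ -3.3894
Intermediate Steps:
F = 8
a(R, n) = √(8 + R) (a(R, n) = √(R + 8) = √(8 + R))
a(-1, 5)*(6/((w(1, 6) + 1/(3 + 6))²) - 2) = √(8 - 1)*(6/((-3 + 1/(3 + 6))²) - 2) = √7*(6/((-3 + 1/9)²) - 2) = √7*(6/((-3 + ⅑)²) - 2) = √7*(6/((-26/9)²) - 2) = √7*(6/(676/81) - 2) = √7*(6*(81/676) - 2) = √7*(243/338 - 2) = √7*(-433/338) = -433*√7/338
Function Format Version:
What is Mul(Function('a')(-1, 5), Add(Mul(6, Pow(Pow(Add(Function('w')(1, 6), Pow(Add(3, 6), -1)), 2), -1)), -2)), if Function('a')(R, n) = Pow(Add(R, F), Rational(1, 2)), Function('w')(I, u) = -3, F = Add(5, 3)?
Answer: Mul(Rational(-433, 338), Pow(7, Rational(1, 2))) ≈ -3.3894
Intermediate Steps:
F = 8
Function('a')(R, n) = Pow(Add(8, R), Rational(1, 2)) (Function('a')(R, n) = Pow(Add(R, 8), Rational(1, 2)) = Pow(Add(8, R), Rational(1, 2)))
Mul(Function('a')(-1, 5), Add(Mul(6, Pow(Pow(Add(Function('w')(1, 6), Pow(Add(3, 6), -1)), 2), -1)), -2)) = Mul(Pow(Add(8, -1), Rational(1, 2)), Add(Mul(6, Pow(Pow(Add(-3, Pow(Add(3, 6), -1)), 2), -1)), -2)) = Mul(Pow(7, Rational(1, 2)), Add(Mul(6, Pow(Pow(Add(-3, Pow(9, -1)), 2), -1)), -2)) = Mul(Pow(7, Rational(1, 2)), Add(Mul(6, Pow(Pow(Add(-3, Rational(1, 9)), 2), -1)), -2)) = Mul(Pow(7, Rational(1, 2)), Add(Mul(6, Pow(Pow(Rational(-26, 9), 2), -1)), -2)) = Mul(Pow(7, Rational(1, 2)), Add(Mul(6, Pow(Rational(676, 81), -1)), -2)) = Mul(Pow(7, Rational(1, 2)), Add(Mul(6, Rational(81, 676)), -2)) = Mul(Pow(7, Rational(1, 2)), Add(Rational(243, 338), -2)) = Mul(Pow(7, Rational(1, 2)), Rational(-433, 338)) = Mul(Rational(-433, 338), Pow(7, Rational(1, 2)))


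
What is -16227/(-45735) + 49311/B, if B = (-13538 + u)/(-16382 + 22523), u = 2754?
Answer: -4616415052839/164402080 ≈ -28080.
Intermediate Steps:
B = -10784/6141 (B = (-13538 + 2754)/(-16382 + 22523) = -10784/6141 ≈ -1.7561)
-16227/(-45735) + 49311/B = -16227/(-45735) + 49311/(-10784/6141) = -16227*(-1/45735) + 49311*(-6141/10784) = 5409/15245 - 302818851/10784 = -4616415052839/164402080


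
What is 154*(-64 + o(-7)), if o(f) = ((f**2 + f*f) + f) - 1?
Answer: 4004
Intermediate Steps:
o(f) = -1 + f + 2*f**2 (o(f) = ((f**2 + f**2) + f) - 1 = (2*f**2 + f) - 1 = (f + 2*f**2) - 1 = -1 + f + 2*f**2)
154*(-64 + o(-7)) = 154*(-64 + (-1 - 7 + 2*(-7)**2)) = 154*(-64 + (-1 - 7 + 2*49)) = 154*(-64 + (-1 - 7 + 98)) = 154*(-64 + 90) = 154*26 = 4004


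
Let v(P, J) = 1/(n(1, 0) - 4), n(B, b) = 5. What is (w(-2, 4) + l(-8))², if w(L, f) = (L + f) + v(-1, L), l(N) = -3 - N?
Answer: 64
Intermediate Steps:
v(P, J) = 1 (v(P, J) = 1/(5 - 4) = 1/1 = 1)
w(L, f) = 1 + L + f (w(L, f) = (L + f) + 1 = 1 + L + f)
(w(-2, 4) + l(-8))² = ((1 - 2 + 4) + (-3 - 1*(-8)))² = (3 + (-3 + 8))² = (3 + 5)² = 8² = 64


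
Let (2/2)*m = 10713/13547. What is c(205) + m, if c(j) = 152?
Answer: 2069857/13547 ≈ 152.79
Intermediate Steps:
m = 10713/13547 ≈ 0.79080
c(205) + m = 152 + 10713/13547 = 2069857/13547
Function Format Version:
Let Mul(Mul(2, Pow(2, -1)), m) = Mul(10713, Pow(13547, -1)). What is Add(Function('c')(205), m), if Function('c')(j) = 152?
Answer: Rational(2069857, 13547) ≈ 152.79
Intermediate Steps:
m = Rational(10713, 13547) (m = Mul(10713, Pow(13547, -1)) = Mul(10713, Rational(1, 13547)) = Rational(10713, 13547) ≈ 0.79080)
Add(Function('c')(205), m) = Add(152, Rational(10713, 13547)) = Rational(2069857, 13547)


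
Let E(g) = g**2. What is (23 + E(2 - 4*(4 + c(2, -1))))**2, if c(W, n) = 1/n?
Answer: 15129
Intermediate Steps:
c(W, n) = 1/n
(23 + E(2 - 4*(4 + c(2, -1))))**2 = (23 + (2 - 4*(4 + 1/(-1)))**2)**2 = (23 + (2 - 4*(4 - 1))**2)**2 = (23 + (2 - 4*3)**2)**2 = (23 + (2 - 12)**2)**2 = (23 + (-10)**2)**2 = (23 + 100)**2 = 123**2 = 15129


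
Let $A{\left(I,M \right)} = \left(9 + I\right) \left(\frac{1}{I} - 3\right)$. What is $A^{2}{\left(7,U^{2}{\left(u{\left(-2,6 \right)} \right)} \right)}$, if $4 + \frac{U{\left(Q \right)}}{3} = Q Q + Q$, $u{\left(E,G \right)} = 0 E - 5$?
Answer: $\frac{102400}{49} \approx 2089.8$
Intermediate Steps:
$u{\left(E,G \right)} = -5$ ($u{\left(E,G \right)} = 0 - 5 = -5$)
$U{\left(Q \right)} = -12 + 3 Q + 3 Q^{2}$ ($U{\left(Q \right)} = -12 + 3 \left(Q Q + Q\right) = -12 + 3 \left(Q^{2} + Q\right) = -12 + 3 \left(Q + Q^{2}\right) = -12 + \left(3 Q + 3 Q^{2}\right) = -12 + 3 Q + 3 Q^{2}$)
$A{\left(I,M \right)} = \left(-3 + \frac{1}{I}\right) \left(9 + I\right)$ ($A{\left(I,M \right)} = \left(9 + I\right) \left(-3 + \frac{1}{I}\right) = \left(-3 + \frac{1}{I}\right) \left(9 + I\right)$)
$A^{2}{\left(7,U^{2}{\left(u{\left(-2,6 \right)} \right)} \right)} = \left(-26 - 21 + \frac{9}{7}\right)^{2} = \left(- \frac{320}{7}\right)^{2} = \frac{102400}{49}$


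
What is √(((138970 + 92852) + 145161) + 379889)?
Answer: 2*√189218 ≈ 869.98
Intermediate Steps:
√(((138970 + 92852) + 145161) + 379889) = √((231822 + 145161) + 379889) = √(376983 + 379889) = √756872 = 2*√189218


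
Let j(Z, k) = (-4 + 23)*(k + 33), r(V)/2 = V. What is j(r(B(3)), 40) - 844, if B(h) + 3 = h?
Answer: 543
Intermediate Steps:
B(h) = -3 + h
r(V) = 2*V
j(Z, k) = 627 + 19*k (j(Z, k) = 19*(33 + k) = 627 + 19*k)
j(r(B(3)), 40) - 844 = (627 + 19*40) - 844 = (627 + 760) - 844 = 1387 - 844 = 543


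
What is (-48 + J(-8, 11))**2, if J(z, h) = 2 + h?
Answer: 1225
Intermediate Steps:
(-48 + J(-8, 11))**2 = (-48 + (2 + 11))**2 = (-48 + 13)**2 = (-35)**2 = 1225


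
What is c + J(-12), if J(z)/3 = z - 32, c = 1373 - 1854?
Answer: -613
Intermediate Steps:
c = -481
J(z) = -96 + 3*z (J(z) = 3*(z - 32) = 3*(-32 + z) = -96 + 3*z)
c + J(-12) = -481 + (-96 + 3*(-12)) = -481 + (-96 - 36) = -481 - 132 = -613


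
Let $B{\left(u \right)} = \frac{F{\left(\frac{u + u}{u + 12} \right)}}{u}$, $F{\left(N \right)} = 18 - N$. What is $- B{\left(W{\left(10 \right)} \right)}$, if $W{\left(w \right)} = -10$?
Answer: $\frac{14}{5} \approx 2.8$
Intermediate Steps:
$B{\left(u \right)} = \frac{18 - \frac{2 u}{12 + u}}{u}$ ($B{\left(u \right)} = \frac{18 - \frac{u + u}{u + 12}}{u} = \frac{18 - \frac{2 u}{12 + u}}{u}$)
$- B{\left(W{\left(10 \right)} \right)} = - \frac{8 \left(27 + 2 \left(-10\right)\right)}{\left(-10\right) \left(12 - 10\right)} = - \frac{8 \left(-1\right) \left(27 - 20\right)}{10 \cdot 2} = - \frac{8 \left(-1\right) 7}{10 \cdot 2} = \left(-1\right) \left(- \frac{14}{5}\right) = \frac{14}{5}$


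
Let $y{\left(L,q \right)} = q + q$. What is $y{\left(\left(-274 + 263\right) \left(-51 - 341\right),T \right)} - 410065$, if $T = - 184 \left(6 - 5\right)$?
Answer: $-410433$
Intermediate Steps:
$T = -184$ ($T = \left(-184\right) 1 = -184$)
$y{\left(L,q \right)} = 2 q$
$y{\left(\left(-274 + 263\right) \left(-51 - 341\right),T \right)} - 410065 = 2 \left(-184\right) - 410065 = -368 - 410065 = -410433$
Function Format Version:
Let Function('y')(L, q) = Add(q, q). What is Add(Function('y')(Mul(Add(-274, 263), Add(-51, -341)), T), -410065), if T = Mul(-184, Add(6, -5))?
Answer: -410433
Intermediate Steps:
T = -184 (T = Mul(-184, 1) = -184)
Function('y')(L, q) = Mul(2, q)
Add(Function('y')(Mul(Add(-274, 263), Add(-51, -341)), T), -410065) = Add(Mul(2, -184), -410065) = Add(-368, -410065) = -410433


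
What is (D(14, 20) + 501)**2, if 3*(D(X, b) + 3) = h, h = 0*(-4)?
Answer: 248004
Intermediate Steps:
h = 0
D(X, b) = -3 (D(X, b) = -3 + (1/3)*0 = -3 + 0 = -3)
(D(14, 20) + 501)**2 = (-3 + 501)**2 = 498**2 = 248004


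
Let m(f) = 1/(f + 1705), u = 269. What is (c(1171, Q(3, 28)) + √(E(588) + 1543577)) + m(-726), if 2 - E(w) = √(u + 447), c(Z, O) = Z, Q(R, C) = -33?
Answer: 1146410/979 + √(1543579 - 2*√179) ≈ 2413.4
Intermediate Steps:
m(f) = 1/(1705 + f)
E(w) = 2 - 2*√179 (E(w) = 2 - √(269 + 447) = 2 - √716 = 2 - 2*√179)
(c(1171, Q(3, 28)) + √(E(588) + 1543577)) + m(-726) = (1171 + √((2 - 2*√179) + 1543577)) + 1/(1705 - 726) = (1171 + √(1543579 - 2*√179)) + 1/979 = 1146410/979 + √(1543579 - 2*√179)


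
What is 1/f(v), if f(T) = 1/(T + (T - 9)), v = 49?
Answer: 89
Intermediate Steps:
f(T) = 1/(-9 + 2*T) (f(T) = 1/(T + (-9 + T)) = 1/(-9 + 2*T))
1/f(v) = 1/(1/(-9 + 2*49)) = 1/(1/(-9 + 98)) = 1/(1/89) = 89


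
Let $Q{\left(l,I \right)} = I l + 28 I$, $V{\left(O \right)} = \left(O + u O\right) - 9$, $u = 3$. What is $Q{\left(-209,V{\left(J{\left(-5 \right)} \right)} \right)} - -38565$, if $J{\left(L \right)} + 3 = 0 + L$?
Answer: $45986$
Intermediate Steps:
$J{\left(L \right)} = -3 + L$ ($J{\left(L \right)} = -3 + \left(0 + L\right) = -3 + L$)
$V{\left(O \right)} = -9 + 4 O$ ($V{\left(O \right)} = \left(O + 3 O\right) - 9 = 4 O - 9 = -9 + 4 O$)
$Q{\left(l,I \right)} = 28 I + I l$
$Q{\left(-209,V{\left(J{\left(-5 \right)} \right)} \right)} - -38565 = \left(-9 + 4 \left(-3 - 5\right)\right) \left(28 - 209\right) - -38565 = \left(-9 + 4 \left(-8\right)\right) \left(-181\right) + 38565 = \left(-9 - 32\right) \left(-181\right) + 38565 = \left(-41\right) \left(-181\right) + 38565 = 7421 + 38565 = 45986$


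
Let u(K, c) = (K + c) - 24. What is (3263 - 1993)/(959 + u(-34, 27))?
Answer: 635/464 ≈ 1.3685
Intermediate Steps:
u(K, c) = -24 + K + c
(3263 - 1993)/(959 + u(-34, 27)) = (3263 - 1993)/(959 + (-24 - 34 + 27)) = 1270/(959 - 31) = 1270/928 = 1270*(1/928) = 635/464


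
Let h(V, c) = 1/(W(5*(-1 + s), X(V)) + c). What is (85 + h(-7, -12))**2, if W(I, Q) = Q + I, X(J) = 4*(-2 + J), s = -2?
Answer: 28665316/3969 ≈ 7222.3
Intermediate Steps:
X(J) = -8 + 4*J
W(I, Q) = I + Q
h(V, c) = 1/(-23 + c + 4*V) (h(V, c) = 1/((5*(-1 - 2) + (-8 + 4*V)) + c) = 1/((5*(-3) + (-8 + 4*V)) + c) = 1/((-15 + (-8 + 4*V)) + c) = 1/((-23 + 4*V) + c) = 1/(-23 + c + 4*V))
(85 + h(-7, -12))**2 = (85 + 1/(-23 - 12 + 4*(-7)))**2 = (85 + 1/(-23 - 12 - 28))**2 = (85 + 1/(-63))**2 = (85 - 1/63)**2 = (5354/63)**2 = 28665316/3969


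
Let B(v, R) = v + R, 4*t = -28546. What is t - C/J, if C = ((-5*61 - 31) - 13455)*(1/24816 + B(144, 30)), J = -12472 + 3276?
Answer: -562718422133/76069312 ≈ -7397.4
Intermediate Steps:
J = -9196
t = -14273/2 (t = (¼)*(-28546) = -14273/2 ≈ -7136.5)
B(v, R) = R + v
C = -19849777045/8272 (C = ((-5*61 - 31) - 13455)*(1/24816 + (30 + 144)) = ((-305 - 31) - 13455)*(1/24816 + 174) = (-336 - 13455)*(4317985/24816) = -13791*4317985/24816 = -19849777045/8272 ≈ -2.3996e+6)
t - C/J = -14273/2 - (-19849777045)/(8272*(-9196)) = -14273/2 - (-19849777045)*(-1)/(8272*9196) = -14273/2 - 1*19849777045/76069312 = -14273/2 - 19849777045/76069312 = -562718422133/76069312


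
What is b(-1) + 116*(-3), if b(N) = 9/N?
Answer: -357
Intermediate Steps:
b(-1) + 116*(-3) = 9/(-1) + 116*(-3) = 9*(-1) - 348 = -9 - 348 = -357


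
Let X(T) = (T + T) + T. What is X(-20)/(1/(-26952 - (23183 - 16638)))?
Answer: 2009820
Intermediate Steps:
X(T) = 3*T (X(T) = 2*T + T = 3*T)
X(-20)/(1/(-26952 - (23183 - 16638))) = (3*(-20))/(1/(-26952 - (23183 - 16638))) = -60/(1/(-26952 - 1*6545)) = -60/(1/(-26952 - 6545)) = -60/(1/(-33497)) = -60/(-1/33497) = -60*(-33497) = 2009820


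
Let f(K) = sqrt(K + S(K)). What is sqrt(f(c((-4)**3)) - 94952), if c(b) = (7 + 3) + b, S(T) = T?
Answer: sqrt(-94952 + 6*I*sqrt(3)) ≈ 0.017 + 308.14*I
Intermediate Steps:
c(b) = 10 + b
f(K) = sqrt(2)*sqrt(K) (f(K) = sqrt(K + K) = sqrt(2*K) = sqrt(2)*sqrt(K))
sqrt(f(c((-4)**3)) - 94952) = sqrt(sqrt(2)*sqrt(10 + (-4)**3) - 94952) = sqrt(sqrt(2)*sqrt(10 - 64) - 94952) = sqrt(sqrt(2)*sqrt(-54) - 94952) = sqrt(sqrt(2)*(3*I*sqrt(6)) - 94952) = sqrt(6*I*sqrt(3) - 94952) = sqrt(-94952 + 6*I*sqrt(3))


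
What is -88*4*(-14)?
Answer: 4928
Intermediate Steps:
-88*4*(-14) = -352*(-14) = 4928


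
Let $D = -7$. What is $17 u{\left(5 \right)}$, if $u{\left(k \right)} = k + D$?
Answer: $-34$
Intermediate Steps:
$u{\left(k \right)} = -7 + k$ ($u{\left(k \right)} = k - 7 = -7 + k$)
$17 u{\left(5 \right)} = 17 \left(-7 + 5\right) = 17 \left(-2\right) = -34$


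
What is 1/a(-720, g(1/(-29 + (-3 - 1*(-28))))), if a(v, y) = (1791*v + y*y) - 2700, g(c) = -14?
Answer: -1/1292024 ≈ -7.7398e-7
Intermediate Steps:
a(v, y) = -2700 + y² + 1791*v (a(v, y) = (1791*v + y²) - 2700 = (y² + 1791*v) - 2700 = -2700 + y² + 1791*v)
1/a(-720, g(1/(-29 + (-3 - 1*(-28))))) = 1/(-2700 + (-14)² + 1791*(-720)) = 1/(-2700 + 196 - 1289520) = 1/(-1292024) = -1/1292024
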